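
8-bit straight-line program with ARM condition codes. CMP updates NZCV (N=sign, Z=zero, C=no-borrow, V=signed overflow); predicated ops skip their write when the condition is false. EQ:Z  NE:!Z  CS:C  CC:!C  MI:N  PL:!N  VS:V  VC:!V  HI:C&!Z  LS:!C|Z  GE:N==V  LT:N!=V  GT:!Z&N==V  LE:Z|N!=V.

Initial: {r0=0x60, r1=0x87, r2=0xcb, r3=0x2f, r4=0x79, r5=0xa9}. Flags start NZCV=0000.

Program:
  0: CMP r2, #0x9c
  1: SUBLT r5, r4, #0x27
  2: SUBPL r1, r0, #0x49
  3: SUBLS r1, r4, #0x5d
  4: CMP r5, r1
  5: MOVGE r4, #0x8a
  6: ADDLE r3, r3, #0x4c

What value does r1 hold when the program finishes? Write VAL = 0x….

VAL = 0x17

0: ✓ CMP  NZCV=0010
1: · SUBLT
2: ✓ SUBPL  r1←0x17
3: · SUBLS
4: ✓ CMP  NZCV=1010
5: · MOVGE
6: ✓ ADDLE  r3←0x7b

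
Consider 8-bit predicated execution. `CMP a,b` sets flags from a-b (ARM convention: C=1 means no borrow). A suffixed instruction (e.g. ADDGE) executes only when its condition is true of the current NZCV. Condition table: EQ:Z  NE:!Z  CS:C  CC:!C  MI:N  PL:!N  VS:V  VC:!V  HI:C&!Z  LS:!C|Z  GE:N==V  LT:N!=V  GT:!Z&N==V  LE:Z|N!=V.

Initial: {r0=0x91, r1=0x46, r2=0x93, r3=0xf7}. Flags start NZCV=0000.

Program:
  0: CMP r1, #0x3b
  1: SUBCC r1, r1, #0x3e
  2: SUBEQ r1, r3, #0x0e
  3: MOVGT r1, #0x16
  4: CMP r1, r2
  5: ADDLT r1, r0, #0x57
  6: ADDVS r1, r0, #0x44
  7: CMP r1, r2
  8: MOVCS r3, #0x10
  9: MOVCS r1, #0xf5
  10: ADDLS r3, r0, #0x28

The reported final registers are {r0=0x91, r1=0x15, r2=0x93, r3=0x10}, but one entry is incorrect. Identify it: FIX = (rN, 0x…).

FIX = (r1, 0xf5)

0: ✓ CMP  NZCV=0010
1: · SUBCC
2: · SUBEQ
3: ✓ MOVGT  r1←0x16
4: ✓ CMP  NZCV=1001
5: · ADDLT
6: ✓ ADDVS  r1←0xd5
7: ✓ CMP  NZCV=0010
8: ✓ MOVCS  r3←0x10
9: ✓ MOVCS  r1←0xf5
10: · ADDLS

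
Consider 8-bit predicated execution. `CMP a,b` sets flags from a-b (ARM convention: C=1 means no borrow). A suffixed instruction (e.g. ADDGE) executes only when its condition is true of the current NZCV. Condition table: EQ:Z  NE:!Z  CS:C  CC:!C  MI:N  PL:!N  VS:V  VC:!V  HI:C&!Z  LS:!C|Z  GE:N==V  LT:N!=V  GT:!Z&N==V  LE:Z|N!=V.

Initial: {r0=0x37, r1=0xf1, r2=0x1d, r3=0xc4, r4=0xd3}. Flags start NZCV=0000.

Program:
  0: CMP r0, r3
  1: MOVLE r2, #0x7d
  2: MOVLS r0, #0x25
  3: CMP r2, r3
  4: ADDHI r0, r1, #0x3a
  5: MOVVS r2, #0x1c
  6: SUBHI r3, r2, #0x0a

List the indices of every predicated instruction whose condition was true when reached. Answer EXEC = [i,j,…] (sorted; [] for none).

EXEC = [2]

[0] flags=0000 → (cmp)
[1] flags=0000 LE?F → skip
[2] flags=0000 LS?T → r0=0x25
[3] flags=0000 → (cmp)
[4] flags=0000 HI?F → skip
[5] flags=0000 VS?F → skip
[6] flags=0000 HI?F → skip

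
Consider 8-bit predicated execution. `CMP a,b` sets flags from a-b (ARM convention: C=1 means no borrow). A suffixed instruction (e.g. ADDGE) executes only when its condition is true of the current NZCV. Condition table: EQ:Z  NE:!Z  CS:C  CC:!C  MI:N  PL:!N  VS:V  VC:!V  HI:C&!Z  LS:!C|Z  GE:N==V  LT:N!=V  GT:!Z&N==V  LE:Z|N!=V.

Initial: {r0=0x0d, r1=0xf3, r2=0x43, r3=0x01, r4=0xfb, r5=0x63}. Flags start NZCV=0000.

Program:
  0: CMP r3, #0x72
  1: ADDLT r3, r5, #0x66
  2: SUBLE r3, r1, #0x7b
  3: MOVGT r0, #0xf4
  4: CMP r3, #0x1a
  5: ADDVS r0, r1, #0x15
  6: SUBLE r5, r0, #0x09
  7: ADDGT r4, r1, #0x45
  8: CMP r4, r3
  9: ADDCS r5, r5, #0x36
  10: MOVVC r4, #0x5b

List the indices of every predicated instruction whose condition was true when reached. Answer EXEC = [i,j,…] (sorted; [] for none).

EXEC = [1,2,7,10]

0: ✓ CMP  NZCV=1000
1: ✓ ADDLT  r3←0xc9
2: ✓ SUBLE  r3←0x78
3: · MOVGT
4: ✓ CMP  NZCV=0010
5: · ADDVS
6: · SUBLE
7: ✓ ADDGT  r4←0x38
8: ✓ CMP  NZCV=1000
9: · ADDCS
10: ✓ MOVVC  r4←0x5b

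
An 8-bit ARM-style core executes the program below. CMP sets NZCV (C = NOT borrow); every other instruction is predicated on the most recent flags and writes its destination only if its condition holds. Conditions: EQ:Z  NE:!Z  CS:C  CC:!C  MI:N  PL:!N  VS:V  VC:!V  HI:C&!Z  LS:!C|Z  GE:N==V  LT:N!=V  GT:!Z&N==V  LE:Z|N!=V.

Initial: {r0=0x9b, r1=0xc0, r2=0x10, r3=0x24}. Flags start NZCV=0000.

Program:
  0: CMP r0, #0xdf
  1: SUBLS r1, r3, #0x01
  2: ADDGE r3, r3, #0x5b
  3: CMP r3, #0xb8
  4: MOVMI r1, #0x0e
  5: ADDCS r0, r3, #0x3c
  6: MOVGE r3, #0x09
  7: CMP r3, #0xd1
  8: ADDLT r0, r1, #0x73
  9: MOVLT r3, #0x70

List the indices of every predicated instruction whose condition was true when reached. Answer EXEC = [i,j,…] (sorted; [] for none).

0: ✓ CMP  NZCV=1000
1: ✓ SUBLS  r1←0x23
2: · ADDGE
3: ✓ CMP  NZCV=0000
4: · MOVMI
5: · ADDCS
6: ✓ MOVGE  r3←0x09
7: ✓ CMP  NZCV=0000
8: · ADDLT
9: · MOVLT

EXEC = [1,6]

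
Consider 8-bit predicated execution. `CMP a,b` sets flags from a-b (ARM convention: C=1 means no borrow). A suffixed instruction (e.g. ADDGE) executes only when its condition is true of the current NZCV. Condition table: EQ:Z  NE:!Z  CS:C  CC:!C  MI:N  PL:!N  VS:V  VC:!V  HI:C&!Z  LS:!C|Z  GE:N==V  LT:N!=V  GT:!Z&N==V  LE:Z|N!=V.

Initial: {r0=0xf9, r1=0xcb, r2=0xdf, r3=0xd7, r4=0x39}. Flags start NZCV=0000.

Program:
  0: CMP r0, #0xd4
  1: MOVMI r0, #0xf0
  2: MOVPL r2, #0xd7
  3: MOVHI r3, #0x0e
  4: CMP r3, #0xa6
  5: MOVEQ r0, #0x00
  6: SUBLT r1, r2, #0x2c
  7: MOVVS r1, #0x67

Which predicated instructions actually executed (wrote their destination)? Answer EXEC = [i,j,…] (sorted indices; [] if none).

EXEC = [2,3]

[0] flags=0010 → (cmp)
[1] flags=0010 MI?F → skip
[2] flags=0010 PL?T → r2=0xd7
[3] flags=0010 HI?T → r3=0x0e
[4] flags=0000 → (cmp)
[5] flags=0000 EQ?F → skip
[6] flags=0000 LT?F → skip
[7] flags=0000 VS?F → skip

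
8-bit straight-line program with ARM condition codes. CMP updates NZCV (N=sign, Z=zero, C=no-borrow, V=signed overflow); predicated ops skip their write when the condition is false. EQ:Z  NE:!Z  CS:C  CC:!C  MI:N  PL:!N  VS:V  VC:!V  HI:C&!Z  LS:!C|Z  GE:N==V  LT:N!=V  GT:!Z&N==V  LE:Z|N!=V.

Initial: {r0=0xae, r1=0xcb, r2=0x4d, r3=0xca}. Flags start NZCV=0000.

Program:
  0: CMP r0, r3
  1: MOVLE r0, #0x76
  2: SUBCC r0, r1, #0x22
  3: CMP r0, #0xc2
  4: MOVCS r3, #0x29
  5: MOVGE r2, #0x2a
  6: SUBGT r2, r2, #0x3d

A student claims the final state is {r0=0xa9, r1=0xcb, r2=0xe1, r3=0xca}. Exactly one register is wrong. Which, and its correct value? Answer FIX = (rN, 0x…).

FIX = (r2, 0x4d)

[0] flags=1000 → (cmp)
[1] flags=1000 LE?T → r0=0x76
[2] flags=1000 CC?T → r0=0xa9
[3] flags=1000 → (cmp)
[4] flags=1000 CS?F → skip
[5] flags=1000 GE?F → skip
[6] flags=1000 GT?F → skip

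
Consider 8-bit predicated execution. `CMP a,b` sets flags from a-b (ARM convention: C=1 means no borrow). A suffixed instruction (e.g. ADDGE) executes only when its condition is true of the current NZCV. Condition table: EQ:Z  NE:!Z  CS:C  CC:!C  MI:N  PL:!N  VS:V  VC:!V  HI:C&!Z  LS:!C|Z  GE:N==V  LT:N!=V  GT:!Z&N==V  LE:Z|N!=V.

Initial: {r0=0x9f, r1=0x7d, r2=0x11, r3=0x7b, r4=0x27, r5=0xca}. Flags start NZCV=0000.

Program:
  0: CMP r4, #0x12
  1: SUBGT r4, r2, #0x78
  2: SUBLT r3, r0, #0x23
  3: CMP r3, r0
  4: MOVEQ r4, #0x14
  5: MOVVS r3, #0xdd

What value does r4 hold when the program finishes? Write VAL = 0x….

VAL = 0x99

0: ✓ CMP  NZCV=0010
1: ✓ SUBGT  r4←0x99
2: · SUBLT
3: ✓ CMP  NZCV=1001
4: · MOVEQ
5: ✓ MOVVS  r3←0xdd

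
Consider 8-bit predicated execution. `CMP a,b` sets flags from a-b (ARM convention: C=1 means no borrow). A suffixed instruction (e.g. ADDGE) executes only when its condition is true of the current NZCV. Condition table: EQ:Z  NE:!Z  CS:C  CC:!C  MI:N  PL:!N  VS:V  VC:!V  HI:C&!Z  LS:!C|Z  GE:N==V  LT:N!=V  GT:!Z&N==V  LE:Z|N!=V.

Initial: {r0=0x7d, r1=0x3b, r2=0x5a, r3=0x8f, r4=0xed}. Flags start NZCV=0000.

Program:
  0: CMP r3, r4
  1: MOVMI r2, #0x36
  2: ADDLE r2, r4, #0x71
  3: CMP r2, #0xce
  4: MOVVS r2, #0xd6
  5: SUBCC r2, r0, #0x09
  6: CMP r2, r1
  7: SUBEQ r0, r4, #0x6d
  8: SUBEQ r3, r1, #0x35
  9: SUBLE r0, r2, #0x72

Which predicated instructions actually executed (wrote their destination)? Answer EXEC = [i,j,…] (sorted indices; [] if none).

EXEC = [1,2,4,5]

0: ✓ CMP  NZCV=1000
1: ✓ MOVMI  r2←0x36
2: ✓ ADDLE  r2←0x5e
3: ✓ CMP  NZCV=1001
4: ✓ MOVVS  r2←0xd6
5: ✓ SUBCC  r2←0x74
6: ✓ CMP  NZCV=0010
7: · SUBEQ
8: · SUBEQ
9: · SUBLE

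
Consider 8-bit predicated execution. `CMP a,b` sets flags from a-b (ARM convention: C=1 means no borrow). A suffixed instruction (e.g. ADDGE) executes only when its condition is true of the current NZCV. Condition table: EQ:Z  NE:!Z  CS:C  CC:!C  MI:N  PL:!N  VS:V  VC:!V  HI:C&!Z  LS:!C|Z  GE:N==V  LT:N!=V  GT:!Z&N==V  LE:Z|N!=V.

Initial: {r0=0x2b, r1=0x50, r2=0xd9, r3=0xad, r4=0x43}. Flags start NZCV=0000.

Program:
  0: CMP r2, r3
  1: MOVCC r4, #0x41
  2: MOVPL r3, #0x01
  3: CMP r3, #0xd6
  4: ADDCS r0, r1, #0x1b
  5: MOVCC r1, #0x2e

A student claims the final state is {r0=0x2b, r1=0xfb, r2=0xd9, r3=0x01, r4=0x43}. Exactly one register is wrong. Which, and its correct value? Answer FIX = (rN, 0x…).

0: ✓ CMP  NZCV=0010
1: · MOVCC
2: ✓ MOVPL  r3←0x01
3: ✓ CMP  NZCV=0000
4: · ADDCS
5: ✓ MOVCC  r1←0x2e

FIX = (r1, 0x2e)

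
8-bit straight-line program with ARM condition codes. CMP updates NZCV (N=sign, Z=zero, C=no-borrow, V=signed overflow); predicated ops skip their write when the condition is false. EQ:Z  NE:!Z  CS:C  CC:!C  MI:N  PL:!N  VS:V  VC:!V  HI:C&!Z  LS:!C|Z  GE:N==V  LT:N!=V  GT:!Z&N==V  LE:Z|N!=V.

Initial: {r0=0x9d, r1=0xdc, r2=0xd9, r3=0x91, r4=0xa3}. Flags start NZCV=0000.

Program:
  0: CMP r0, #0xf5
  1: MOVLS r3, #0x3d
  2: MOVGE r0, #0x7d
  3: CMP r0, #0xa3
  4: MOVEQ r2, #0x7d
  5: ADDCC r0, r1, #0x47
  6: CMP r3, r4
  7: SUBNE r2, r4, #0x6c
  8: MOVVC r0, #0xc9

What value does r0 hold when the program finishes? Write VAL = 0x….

[0] flags=1000 → (cmp)
[1] flags=1000 LS?T → r3=0x3d
[2] flags=1000 GE?F → skip
[3] flags=1000 → (cmp)
[4] flags=1000 EQ?F → skip
[5] flags=1000 CC?T → r0=0x23
[6] flags=1001 → (cmp)
[7] flags=1001 NE?T → r2=0x37
[8] flags=1001 VC?F → skip

VAL = 0x23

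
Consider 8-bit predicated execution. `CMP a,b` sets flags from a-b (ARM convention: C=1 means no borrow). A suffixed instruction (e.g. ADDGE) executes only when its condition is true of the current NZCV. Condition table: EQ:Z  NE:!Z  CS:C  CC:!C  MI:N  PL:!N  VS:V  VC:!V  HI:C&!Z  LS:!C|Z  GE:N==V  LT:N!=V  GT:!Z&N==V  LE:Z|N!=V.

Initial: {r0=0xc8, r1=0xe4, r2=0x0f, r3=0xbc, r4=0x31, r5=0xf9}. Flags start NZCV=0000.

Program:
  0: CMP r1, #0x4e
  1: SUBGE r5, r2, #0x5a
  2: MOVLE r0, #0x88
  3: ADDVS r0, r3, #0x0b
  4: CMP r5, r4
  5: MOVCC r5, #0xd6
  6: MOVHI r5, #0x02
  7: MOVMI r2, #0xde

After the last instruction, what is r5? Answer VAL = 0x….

VAL = 0x02

[0] flags=1010 → (cmp)
[1] flags=1010 GE?F → skip
[2] flags=1010 LE?T → r0=0x88
[3] flags=1010 VS?F → skip
[4] flags=1010 → (cmp)
[5] flags=1010 CC?F → skip
[6] flags=1010 HI?T → r5=0x02
[7] flags=1010 MI?T → r2=0xde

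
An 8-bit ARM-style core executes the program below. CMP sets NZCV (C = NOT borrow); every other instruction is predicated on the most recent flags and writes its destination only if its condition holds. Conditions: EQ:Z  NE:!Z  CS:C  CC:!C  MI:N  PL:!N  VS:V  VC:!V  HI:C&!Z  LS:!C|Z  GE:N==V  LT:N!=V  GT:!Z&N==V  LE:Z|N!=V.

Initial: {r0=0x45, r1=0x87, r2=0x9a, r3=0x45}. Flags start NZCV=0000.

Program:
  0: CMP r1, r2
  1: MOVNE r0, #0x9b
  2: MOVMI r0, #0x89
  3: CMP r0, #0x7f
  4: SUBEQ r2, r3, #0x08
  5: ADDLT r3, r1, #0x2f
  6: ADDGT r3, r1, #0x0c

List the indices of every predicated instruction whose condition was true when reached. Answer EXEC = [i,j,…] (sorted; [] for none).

EXEC = [1,2,5]

0: ✓ CMP  NZCV=1000
1: ✓ MOVNE  r0←0x9b
2: ✓ MOVMI  r0←0x89
3: ✓ CMP  NZCV=0011
4: · SUBEQ
5: ✓ ADDLT  r3←0xb6
6: · ADDGT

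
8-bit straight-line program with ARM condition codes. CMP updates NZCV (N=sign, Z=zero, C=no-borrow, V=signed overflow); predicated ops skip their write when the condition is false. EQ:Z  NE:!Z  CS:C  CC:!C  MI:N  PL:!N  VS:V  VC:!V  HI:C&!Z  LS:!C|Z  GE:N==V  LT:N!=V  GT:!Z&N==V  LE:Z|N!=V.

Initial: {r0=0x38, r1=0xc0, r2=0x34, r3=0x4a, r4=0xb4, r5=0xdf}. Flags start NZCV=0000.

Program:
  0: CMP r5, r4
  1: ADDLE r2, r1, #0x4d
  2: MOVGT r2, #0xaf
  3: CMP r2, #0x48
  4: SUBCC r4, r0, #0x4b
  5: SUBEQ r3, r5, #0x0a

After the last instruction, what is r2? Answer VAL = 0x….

VAL = 0xaf

0: ✓ CMP  NZCV=0010
1: · ADDLE
2: ✓ MOVGT  r2←0xaf
3: ✓ CMP  NZCV=0011
4: · SUBCC
5: · SUBEQ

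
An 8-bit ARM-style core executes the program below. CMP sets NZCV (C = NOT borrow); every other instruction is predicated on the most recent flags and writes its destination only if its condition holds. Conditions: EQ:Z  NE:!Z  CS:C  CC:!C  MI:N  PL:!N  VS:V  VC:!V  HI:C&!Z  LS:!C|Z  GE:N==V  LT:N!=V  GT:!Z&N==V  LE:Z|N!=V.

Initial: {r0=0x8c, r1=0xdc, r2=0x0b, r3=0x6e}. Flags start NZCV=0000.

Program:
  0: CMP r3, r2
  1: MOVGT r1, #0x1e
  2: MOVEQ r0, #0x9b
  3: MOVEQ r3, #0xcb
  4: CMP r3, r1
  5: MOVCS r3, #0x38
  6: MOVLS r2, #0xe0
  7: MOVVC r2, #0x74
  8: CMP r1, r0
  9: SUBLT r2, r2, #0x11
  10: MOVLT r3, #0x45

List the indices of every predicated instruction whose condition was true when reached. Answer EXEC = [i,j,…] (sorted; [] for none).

0: ✓ CMP  NZCV=0010
1: ✓ MOVGT  r1←0x1e
2: · MOVEQ
3: · MOVEQ
4: ✓ CMP  NZCV=0010
5: ✓ MOVCS  r3←0x38
6: · MOVLS
7: ✓ MOVVC  r2←0x74
8: ✓ CMP  NZCV=1001
9: · SUBLT
10: · MOVLT

EXEC = [1,5,7]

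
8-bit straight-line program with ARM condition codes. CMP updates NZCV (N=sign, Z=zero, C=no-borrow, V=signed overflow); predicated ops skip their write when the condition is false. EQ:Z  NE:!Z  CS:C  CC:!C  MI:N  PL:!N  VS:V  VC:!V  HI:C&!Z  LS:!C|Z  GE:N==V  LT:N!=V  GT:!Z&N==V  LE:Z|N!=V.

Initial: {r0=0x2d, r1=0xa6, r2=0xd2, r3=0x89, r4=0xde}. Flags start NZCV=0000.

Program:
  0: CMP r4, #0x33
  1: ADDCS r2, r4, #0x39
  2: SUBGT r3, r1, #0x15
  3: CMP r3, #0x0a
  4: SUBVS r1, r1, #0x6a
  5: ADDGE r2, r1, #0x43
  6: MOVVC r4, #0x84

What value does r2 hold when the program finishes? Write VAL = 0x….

[0] flags=1010 → (cmp)
[1] flags=1010 CS?T → r2=0x17
[2] flags=1010 GT?F → skip
[3] flags=0011 → (cmp)
[4] flags=0011 VS?T → r1=0x3c
[5] flags=0011 GE?F → skip
[6] flags=0011 VC?F → skip

VAL = 0x17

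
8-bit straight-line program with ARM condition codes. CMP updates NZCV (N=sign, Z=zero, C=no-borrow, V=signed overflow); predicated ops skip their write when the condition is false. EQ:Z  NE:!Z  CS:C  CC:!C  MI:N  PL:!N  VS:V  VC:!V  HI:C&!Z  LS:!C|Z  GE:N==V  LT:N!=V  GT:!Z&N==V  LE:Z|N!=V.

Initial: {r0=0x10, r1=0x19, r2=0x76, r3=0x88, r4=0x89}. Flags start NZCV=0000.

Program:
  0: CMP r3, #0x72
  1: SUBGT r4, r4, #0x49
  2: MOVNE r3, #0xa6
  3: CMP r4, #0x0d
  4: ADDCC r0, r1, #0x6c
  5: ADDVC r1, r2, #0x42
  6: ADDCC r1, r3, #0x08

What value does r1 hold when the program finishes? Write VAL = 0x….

VAL = 0x19

0: ✓ CMP  NZCV=0011
1: · SUBGT
2: ✓ MOVNE  r3←0xa6
3: ✓ CMP  NZCV=0011
4: · ADDCC
5: · ADDVC
6: · ADDCC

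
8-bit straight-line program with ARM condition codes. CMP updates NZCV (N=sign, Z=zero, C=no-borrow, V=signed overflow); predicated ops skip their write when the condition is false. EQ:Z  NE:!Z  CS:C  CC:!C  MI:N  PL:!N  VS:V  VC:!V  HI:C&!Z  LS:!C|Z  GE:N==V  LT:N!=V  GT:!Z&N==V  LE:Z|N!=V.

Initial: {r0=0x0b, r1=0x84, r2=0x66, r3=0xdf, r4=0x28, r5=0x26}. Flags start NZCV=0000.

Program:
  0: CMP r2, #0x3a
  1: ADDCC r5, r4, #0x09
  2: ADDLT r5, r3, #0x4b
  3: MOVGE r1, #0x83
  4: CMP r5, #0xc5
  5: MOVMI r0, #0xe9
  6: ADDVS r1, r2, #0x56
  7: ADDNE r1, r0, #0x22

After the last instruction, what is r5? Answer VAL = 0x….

VAL = 0x26

0: ✓ CMP  NZCV=0010
1: · ADDCC
2: · ADDLT
3: ✓ MOVGE  r1←0x83
4: ✓ CMP  NZCV=0000
5: · MOVMI
6: · ADDVS
7: ✓ ADDNE  r1←0x2d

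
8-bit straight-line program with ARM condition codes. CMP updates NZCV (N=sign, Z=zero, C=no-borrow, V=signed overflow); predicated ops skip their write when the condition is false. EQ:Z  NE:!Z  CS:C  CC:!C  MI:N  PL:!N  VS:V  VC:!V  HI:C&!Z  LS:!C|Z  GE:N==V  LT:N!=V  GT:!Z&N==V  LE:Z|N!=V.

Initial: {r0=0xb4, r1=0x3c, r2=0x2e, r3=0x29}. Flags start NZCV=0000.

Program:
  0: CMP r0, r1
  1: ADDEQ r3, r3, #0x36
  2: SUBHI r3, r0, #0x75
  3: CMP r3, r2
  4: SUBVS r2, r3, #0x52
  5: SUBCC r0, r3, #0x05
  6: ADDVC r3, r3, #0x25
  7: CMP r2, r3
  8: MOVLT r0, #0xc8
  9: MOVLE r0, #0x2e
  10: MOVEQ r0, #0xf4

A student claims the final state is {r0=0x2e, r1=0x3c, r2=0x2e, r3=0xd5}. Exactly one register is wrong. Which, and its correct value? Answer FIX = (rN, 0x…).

[0] flags=0011 → (cmp)
[1] flags=0011 EQ?F → skip
[2] flags=0011 HI?T → r3=0x3f
[3] flags=0010 → (cmp)
[4] flags=0010 VS?F → skip
[5] flags=0010 CC?F → skip
[6] flags=0010 VC?T → r3=0x64
[7] flags=1000 → (cmp)
[8] flags=1000 LT?T → r0=0xc8
[9] flags=1000 LE?T → r0=0x2e
[10] flags=1000 EQ?F → skip

FIX = (r3, 0x64)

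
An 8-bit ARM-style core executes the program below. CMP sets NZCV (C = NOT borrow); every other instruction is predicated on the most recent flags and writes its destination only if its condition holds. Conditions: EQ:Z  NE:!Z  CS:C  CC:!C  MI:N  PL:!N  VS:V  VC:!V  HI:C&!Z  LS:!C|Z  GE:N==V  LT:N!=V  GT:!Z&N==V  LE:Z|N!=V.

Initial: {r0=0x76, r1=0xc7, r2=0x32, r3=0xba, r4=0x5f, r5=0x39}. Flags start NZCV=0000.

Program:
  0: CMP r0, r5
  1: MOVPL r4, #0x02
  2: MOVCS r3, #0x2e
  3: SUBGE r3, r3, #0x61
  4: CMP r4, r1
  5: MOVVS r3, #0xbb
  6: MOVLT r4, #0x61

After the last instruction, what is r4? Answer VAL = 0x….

VAL = 0x02

0: ✓ CMP  NZCV=0010
1: ✓ MOVPL  r4←0x02
2: ✓ MOVCS  r3←0x2e
3: ✓ SUBGE  r3←0xcd
4: ✓ CMP  NZCV=0000
5: · MOVVS
6: · MOVLT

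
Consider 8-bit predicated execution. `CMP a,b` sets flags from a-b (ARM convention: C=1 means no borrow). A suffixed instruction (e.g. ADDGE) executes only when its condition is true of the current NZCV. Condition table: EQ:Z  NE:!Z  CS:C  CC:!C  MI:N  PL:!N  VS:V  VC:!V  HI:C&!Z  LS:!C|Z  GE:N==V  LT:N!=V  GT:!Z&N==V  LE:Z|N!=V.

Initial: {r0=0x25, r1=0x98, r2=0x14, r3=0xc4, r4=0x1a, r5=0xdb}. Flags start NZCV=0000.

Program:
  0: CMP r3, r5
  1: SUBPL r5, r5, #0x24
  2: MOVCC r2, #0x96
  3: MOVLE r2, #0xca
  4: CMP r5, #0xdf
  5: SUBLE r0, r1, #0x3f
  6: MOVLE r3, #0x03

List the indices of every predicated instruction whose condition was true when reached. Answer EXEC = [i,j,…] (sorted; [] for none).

EXEC = [2,3,5,6]

0: ✓ CMP  NZCV=1000
1: · SUBPL
2: ✓ MOVCC  r2←0x96
3: ✓ MOVLE  r2←0xca
4: ✓ CMP  NZCV=1000
5: ✓ SUBLE  r0←0x59
6: ✓ MOVLE  r3←0x03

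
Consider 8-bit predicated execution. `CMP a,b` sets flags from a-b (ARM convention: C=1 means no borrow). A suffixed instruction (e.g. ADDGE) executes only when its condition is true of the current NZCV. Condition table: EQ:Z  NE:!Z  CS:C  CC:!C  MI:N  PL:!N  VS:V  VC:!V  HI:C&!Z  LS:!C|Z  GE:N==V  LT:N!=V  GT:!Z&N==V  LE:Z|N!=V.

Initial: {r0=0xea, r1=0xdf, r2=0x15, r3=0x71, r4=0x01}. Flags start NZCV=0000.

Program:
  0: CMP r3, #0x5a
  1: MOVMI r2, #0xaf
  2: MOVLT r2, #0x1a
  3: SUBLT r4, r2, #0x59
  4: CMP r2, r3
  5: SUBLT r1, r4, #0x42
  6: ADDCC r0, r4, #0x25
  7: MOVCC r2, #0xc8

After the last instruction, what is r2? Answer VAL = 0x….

VAL = 0xc8

[0] flags=0010 → (cmp)
[1] flags=0010 MI?F → skip
[2] flags=0010 LT?F → skip
[3] flags=0010 LT?F → skip
[4] flags=1000 → (cmp)
[5] flags=1000 LT?T → r1=0xbf
[6] flags=1000 CC?T → r0=0x26
[7] flags=1000 CC?T → r2=0xc8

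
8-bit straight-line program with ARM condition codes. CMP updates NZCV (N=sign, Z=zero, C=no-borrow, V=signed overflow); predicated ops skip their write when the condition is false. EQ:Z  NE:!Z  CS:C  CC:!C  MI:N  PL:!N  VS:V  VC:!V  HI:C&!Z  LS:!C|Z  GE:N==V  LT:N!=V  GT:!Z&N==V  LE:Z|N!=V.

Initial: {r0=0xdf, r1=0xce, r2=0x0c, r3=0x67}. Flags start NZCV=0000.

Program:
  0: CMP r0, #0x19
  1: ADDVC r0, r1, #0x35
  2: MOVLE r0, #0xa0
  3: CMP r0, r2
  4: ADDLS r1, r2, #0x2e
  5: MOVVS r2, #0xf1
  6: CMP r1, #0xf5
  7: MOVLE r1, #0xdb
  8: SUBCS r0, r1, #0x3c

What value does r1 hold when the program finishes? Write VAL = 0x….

0: ✓ CMP  NZCV=1010
1: ✓ ADDVC  r0←0x03
2: ✓ MOVLE  r0←0xa0
3: ✓ CMP  NZCV=1010
4: · ADDLS
5: · MOVVS
6: ✓ CMP  NZCV=1000
7: ✓ MOVLE  r1←0xdb
8: · SUBCS

VAL = 0xdb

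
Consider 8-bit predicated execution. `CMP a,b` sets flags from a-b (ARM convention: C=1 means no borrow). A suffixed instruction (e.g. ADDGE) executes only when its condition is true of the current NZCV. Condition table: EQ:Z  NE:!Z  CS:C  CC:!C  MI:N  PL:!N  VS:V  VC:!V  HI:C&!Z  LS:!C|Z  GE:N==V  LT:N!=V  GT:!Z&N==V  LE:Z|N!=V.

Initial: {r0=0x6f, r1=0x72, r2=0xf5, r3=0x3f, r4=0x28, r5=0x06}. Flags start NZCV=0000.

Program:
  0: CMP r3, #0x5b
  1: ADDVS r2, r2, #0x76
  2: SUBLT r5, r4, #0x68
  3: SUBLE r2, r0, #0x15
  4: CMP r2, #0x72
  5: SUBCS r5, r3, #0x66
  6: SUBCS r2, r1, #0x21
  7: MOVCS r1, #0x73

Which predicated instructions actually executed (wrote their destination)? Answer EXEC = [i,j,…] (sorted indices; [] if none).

0: ✓ CMP  NZCV=1000
1: · ADDVS
2: ✓ SUBLT  r5←0xc0
3: ✓ SUBLE  r2←0x5a
4: ✓ CMP  NZCV=1000
5: · SUBCS
6: · SUBCS
7: · MOVCS

EXEC = [2,3]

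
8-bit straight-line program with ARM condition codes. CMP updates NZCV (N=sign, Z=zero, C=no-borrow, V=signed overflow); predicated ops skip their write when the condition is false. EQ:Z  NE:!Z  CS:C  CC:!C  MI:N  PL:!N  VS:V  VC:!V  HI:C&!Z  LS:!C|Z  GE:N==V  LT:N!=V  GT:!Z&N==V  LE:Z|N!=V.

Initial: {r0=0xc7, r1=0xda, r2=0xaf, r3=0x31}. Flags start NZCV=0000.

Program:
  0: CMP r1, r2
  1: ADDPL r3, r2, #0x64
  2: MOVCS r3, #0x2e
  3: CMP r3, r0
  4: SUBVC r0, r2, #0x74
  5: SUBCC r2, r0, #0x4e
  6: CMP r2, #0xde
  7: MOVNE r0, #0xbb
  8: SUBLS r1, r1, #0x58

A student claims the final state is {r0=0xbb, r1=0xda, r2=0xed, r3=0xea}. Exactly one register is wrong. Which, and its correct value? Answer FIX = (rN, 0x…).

FIX = (r3, 0x2e)

[0] flags=0010 → (cmp)
[1] flags=0010 PL?T → r3=0x13
[2] flags=0010 CS?T → r3=0x2e
[3] flags=0000 → (cmp)
[4] flags=0000 VC?T → r0=0x3b
[5] flags=0000 CC?T → r2=0xed
[6] flags=0010 → (cmp)
[7] flags=0010 NE?T → r0=0xbb
[8] flags=0010 LS?F → skip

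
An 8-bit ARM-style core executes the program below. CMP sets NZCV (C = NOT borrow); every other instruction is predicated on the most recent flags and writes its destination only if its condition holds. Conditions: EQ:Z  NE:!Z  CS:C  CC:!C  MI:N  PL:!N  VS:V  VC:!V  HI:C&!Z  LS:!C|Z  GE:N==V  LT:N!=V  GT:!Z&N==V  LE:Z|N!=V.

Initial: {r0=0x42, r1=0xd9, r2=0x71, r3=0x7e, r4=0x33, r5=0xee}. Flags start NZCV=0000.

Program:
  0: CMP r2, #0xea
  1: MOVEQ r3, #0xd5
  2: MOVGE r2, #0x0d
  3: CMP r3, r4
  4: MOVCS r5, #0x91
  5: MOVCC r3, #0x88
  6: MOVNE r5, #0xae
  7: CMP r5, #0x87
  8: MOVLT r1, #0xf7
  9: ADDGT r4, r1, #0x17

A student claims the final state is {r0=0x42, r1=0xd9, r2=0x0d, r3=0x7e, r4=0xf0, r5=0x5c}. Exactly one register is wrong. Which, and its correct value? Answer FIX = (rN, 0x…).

[0] flags=1001 → (cmp)
[1] flags=1001 EQ?F → skip
[2] flags=1001 GE?T → r2=0x0d
[3] flags=0010 → (cmp)
[4] flags=0010 CS?T → r5=0x91
[5] flags=0010 CC?F → skip
[6] flags=0010 NE?T → r5=0xae
[7] flags=0010 → (cmp)
[8] flags=0010 LT?F → skip
[9] flags=0010 GT?T → r4=0xf0

FIX = (r5, 0xae)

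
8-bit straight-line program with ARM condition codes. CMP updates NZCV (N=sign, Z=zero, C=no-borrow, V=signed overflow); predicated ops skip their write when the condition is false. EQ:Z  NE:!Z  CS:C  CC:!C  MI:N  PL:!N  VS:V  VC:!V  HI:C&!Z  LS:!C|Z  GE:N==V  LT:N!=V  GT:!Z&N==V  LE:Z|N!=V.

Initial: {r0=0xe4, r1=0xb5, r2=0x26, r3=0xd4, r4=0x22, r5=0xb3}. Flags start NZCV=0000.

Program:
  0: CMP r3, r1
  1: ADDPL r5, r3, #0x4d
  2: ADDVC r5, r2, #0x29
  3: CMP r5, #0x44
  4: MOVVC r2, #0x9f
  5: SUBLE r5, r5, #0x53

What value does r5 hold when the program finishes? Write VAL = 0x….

0: ✓ CMP  NZCV=0010
1: ✓ ADDPL  r5←0x21
2: ✓ ADDVC  r5←0x4f
3: ✓ CMP  NZCV=0010
4: ✓ MOVVC  r2←0x9f
5: · SUBLE

VAL = 0x4f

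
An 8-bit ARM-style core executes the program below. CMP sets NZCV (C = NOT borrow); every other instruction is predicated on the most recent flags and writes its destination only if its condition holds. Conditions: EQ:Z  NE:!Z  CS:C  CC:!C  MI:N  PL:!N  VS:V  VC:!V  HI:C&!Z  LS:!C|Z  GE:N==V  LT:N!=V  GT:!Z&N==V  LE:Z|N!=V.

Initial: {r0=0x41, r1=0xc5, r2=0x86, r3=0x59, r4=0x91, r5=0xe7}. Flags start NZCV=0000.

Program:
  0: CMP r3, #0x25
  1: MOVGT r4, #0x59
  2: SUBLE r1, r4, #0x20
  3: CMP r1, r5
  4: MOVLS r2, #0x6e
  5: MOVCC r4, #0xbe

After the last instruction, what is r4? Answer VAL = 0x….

0: ✓ CMP  NZCV=0010
1: ✓ MOVGT  r4←0x59
2: · SUBLE
3: ✓ CMP  NZCV=1000
4: ✓ MOVLS  r2←0x6e
5: ✓ MOVCC  r4←0xbe

VAL = 0xbe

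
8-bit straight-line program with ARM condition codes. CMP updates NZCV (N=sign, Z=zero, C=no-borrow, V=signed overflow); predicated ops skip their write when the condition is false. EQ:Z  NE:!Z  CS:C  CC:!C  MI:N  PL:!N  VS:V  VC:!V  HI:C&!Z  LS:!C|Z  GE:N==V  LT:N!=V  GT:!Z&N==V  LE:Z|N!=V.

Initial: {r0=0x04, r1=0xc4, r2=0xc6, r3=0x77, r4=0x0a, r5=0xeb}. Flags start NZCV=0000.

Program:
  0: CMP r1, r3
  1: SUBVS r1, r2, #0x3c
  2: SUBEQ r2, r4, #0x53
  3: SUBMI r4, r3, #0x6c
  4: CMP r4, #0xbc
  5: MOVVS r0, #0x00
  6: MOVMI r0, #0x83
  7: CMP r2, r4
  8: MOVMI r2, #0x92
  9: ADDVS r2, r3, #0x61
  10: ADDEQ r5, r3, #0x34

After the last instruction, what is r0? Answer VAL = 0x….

VAL = 0x04

0: ✓ CMP  NZCV=0011
1: ✓ SUBVS  r1←0x8a
2: · SUBEQ
3: · SUBMI
4: ✓ CMP  NZCV=0000
5: · MOVVS
6: · MOVMI
7: ✓ CMP  NZCV=1010
8: ✓ MOVMI  r2←0x92
9: · ADDVS
10: · ADDEQ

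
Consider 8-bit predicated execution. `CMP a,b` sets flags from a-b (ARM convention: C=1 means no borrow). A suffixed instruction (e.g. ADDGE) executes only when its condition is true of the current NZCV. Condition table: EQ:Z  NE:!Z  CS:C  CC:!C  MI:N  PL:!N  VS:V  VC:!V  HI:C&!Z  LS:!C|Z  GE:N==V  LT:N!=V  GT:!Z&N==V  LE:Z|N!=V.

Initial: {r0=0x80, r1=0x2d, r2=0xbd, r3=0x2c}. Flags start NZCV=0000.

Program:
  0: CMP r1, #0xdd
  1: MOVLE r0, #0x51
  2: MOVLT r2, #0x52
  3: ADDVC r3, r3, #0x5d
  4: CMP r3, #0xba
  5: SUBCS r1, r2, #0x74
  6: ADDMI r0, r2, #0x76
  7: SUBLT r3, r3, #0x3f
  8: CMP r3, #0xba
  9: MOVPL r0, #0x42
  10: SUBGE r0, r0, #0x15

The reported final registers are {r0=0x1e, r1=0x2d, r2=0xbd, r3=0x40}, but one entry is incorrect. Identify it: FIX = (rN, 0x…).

[0] flags=0000 → (cmp)
[1] flags=0000 LE?F → skip
[2] flags=0000 LT?F → skip
[3] flags=0000 VC?T → r3=0x89
[4] flags=1000 → (cmp)
[5] flags=1000 CS?F → skip
[6] flags=1000 MI?T → r0=0x33
[7] flags=1000 LT?T → r3=0x4a
[8] flags=1001 → (cmp)
[9] flags=1001 PL?F → skip
[10] flags=1001 GE?T → r0=0x1e

FIX = (r3, 0x4a)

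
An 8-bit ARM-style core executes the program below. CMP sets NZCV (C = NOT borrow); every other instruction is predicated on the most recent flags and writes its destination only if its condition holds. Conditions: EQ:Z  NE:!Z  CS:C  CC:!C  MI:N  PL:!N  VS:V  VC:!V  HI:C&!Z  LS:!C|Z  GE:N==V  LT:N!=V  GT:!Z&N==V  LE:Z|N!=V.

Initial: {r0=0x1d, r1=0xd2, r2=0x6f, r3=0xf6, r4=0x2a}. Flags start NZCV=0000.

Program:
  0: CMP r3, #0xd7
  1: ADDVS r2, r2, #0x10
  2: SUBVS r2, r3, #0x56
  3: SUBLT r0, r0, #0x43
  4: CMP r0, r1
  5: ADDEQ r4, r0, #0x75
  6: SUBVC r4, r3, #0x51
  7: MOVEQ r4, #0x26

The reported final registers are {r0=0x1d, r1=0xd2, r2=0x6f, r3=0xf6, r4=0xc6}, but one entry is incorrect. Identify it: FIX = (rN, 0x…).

[0] flags=0010 → (cmp)
[1] flags=0010 VS?F → skip
[2] flags=0010 VS?F → skip
[3] flags=0010 LT?F → skip
[4] flags=0000 → (cmp)
[5] flags=0000 EQ?F → skip
[6] flags=0000 VC?T → r4=0xa5
[7] flags=0000 EQ?F → skip

FIX = (r4, 0xa5)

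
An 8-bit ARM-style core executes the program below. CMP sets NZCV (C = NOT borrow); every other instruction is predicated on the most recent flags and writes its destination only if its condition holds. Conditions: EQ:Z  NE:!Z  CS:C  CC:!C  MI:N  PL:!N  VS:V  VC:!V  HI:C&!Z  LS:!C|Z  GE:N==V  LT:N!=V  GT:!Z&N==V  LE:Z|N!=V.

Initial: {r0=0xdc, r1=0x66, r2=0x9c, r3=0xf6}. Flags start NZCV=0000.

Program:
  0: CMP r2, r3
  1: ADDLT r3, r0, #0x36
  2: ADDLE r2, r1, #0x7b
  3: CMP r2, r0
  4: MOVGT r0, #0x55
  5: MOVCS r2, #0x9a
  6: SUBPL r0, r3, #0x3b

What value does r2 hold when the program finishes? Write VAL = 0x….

VAL = 0x9a

[0] flags=1000 → (cmp)
[1] flags=1000 LT?T → r3=0x12
[2] flags=1000 LE?T → r2=0xe1
[3] flags=0010 → (cmp)
[4] flags=0010 GT?T → r0=0x55
[5] flags=0010 CS?T → r2=0x9a
[6] flags=0010 PL?T → r0=0xd7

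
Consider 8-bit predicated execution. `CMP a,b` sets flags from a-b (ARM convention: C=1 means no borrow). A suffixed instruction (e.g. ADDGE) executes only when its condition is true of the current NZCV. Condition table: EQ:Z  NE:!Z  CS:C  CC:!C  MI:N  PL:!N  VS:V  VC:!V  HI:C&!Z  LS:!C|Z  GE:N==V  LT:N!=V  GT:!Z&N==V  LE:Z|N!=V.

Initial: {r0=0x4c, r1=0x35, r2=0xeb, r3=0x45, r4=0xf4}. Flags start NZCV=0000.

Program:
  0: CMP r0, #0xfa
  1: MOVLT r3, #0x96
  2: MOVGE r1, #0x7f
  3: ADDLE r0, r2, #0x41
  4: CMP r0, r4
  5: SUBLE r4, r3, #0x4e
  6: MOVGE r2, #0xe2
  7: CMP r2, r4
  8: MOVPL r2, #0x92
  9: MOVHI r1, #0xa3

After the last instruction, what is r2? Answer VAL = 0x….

VAL = 0xe2

0: ✓ CMP  NZCV=0000
1: · MOVLT
2: ✓ MOVGE  r1←0x7f
3: · ADDLE
4: ✓ CMP  NZCV=0000
5: · SUBLE
6: ✓ MOVGE  r2←0xe2
7: ✓ CMP  NZCV=1000
8: · MOVPL
9: · MOVHI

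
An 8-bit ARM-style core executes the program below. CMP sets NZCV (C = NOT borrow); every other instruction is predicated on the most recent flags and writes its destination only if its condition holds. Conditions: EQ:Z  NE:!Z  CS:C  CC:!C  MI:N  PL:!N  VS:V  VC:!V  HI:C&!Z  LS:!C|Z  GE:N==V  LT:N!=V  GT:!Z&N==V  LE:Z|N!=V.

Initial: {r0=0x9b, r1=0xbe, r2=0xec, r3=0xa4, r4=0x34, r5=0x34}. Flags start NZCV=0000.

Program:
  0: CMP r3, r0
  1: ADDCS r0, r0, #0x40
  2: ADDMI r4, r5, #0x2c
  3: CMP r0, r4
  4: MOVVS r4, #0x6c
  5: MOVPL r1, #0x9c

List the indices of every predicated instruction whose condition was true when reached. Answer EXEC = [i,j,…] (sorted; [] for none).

[0] flags=0010 → (cmp)
[1] flags=0010 CS?T → r0=0xdb
[2] flags=0010 MI?F → skip
[3] flags=1010 → (cmp)
[4] flags=1010 VS?F → skip
[5] flags=1010 PL?F → skip

EXEC = [1]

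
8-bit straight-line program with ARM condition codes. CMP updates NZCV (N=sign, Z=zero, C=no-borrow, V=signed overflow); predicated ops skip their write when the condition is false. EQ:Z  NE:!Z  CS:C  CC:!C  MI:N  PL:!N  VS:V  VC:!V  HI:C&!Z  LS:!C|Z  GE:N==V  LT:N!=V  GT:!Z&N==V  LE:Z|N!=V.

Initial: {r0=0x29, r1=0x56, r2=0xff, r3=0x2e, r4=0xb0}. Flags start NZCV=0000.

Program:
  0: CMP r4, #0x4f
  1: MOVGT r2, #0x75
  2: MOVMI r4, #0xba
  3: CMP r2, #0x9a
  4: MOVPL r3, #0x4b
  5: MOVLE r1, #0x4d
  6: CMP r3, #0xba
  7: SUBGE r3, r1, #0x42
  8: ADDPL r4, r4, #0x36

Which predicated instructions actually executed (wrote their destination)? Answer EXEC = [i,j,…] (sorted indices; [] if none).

0: ✓ CMP  NZCV=0011
1: · MOVGT
2: · MOVMI
3: ✓ CMP  NZCV=0010
4: ✓ MOVPL  r3←0x4b
5: · MOVLE
6: ✓ CMP  NZCV=1001
7: ✓ SUBGE  r3←0x14
8: · ADDPL

EXEC = [4,7]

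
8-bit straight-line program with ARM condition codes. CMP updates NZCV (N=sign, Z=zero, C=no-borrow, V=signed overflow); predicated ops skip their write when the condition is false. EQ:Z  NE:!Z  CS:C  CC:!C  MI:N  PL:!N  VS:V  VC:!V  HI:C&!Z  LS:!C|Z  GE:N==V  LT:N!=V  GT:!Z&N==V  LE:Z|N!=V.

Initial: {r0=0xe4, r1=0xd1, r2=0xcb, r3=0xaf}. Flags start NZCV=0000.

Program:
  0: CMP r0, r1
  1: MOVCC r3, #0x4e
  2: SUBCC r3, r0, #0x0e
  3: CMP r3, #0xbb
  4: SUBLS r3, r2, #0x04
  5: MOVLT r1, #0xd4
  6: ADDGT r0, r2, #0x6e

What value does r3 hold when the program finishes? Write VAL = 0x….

VAL = 0xc7

0: ✓ CMP  NZCV=0010
1: · MOVCC
2: · SUBCC
3: ✓ CMP  NZCV=1000
4: ✓ SUBLS  r3←0xc7
5: ✓ MOVLT  r1←0xd4
6: · ADDGT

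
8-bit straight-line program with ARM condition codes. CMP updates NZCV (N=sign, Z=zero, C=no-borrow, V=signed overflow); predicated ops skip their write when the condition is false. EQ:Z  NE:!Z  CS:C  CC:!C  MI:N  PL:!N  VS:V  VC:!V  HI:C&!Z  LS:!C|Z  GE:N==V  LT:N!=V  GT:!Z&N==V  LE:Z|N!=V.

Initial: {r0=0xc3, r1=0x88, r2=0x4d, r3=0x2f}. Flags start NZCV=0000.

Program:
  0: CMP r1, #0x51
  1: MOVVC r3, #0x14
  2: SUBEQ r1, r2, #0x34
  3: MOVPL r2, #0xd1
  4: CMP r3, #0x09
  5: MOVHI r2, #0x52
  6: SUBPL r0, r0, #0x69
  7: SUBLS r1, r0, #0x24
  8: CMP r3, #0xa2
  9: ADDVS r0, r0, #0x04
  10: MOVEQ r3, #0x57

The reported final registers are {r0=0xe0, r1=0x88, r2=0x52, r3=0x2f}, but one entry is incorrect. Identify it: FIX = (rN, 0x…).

FIX = (r0, 0x5e)

0: ✓ CMP  NZCV=0011
1: · MOVVC
2: · SUBEQ
3: ✓ MOVPL  r2←0xd1
4: ✓ CMP  NZCV=0010
5: ✓ MOVHI  r2←0x52
6: ✓ SUBPL  r0←0x5a
7: · SUBLS
8: ✓ CMP  NZCV=1001
9: ✓ ADDVS  r0←0x5e
10: · MOVEQ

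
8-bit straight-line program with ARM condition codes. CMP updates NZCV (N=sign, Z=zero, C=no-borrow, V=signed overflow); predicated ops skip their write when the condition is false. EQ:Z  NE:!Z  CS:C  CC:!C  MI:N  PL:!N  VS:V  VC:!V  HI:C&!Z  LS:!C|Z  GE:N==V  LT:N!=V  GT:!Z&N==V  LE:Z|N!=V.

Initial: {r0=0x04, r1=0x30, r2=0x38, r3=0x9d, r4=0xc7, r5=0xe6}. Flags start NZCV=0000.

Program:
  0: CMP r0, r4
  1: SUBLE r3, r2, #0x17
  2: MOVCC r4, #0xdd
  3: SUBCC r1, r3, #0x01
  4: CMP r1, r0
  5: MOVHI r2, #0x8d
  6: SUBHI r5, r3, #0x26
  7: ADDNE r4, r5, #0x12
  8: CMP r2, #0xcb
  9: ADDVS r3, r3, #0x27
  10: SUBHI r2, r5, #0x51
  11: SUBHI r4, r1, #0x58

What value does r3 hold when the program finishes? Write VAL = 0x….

0: ✓ CMP  NZCV=0000
1: · SUBLE
2: ✓ MOVCC  r4←0xdd
3: ✓ SUBCC  r1←0x9c
4: ✓ CMP  NZCV=1010
5: ✓ MOVHI  r2←0x8d
6: ✓ SUBHI  r5←0x77
7: ✓ ADDNE  r4←0x89
8: ✓ CMP  NZCV=1000
9: · ADDVS
10: · SUBHI
11: · SUBHI

VAL = 0x9d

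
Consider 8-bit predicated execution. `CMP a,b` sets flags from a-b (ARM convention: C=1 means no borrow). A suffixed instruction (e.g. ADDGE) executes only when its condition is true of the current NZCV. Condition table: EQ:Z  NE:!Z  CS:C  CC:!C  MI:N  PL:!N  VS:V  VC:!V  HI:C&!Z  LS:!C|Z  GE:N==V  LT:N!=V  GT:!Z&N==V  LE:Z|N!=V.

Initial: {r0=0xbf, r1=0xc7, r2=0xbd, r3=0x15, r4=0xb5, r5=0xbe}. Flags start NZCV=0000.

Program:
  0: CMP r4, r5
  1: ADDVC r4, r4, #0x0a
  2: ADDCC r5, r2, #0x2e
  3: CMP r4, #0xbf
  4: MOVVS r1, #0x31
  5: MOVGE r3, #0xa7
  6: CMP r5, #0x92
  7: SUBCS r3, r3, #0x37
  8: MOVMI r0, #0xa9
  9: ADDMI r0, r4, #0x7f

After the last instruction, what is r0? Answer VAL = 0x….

VAL = 0xbf

[0] flags=1000 → (cmp)
[1] flags=1000 VC?T → r4=0xbf
[2] flags=1000 CC?T → r5=0xeb
[3] flags=0110 → (cmp)
[4] flags=0110 VS?F → skip
[5] flags=0110 GE?T → r3=0xa7
[6] flags=0010 → (cmp)
[7] flags=0010 CS?T → r3=0x70
[8] flags=0010 MI?F → skip
[9] flags=0010 MI?F → skip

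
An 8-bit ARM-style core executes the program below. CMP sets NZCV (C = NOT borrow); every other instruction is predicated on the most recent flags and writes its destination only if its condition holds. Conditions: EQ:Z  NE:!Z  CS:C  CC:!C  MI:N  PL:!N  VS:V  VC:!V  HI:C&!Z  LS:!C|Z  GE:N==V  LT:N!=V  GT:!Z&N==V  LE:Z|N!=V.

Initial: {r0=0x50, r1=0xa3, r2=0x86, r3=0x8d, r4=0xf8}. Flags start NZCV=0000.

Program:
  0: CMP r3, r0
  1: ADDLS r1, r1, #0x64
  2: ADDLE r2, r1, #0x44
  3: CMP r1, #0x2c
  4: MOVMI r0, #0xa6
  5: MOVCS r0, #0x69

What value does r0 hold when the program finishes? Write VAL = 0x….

0: ✓ CMP  NZCV=0011
1: · ADDLS
2: ✓ ADDLE  r2←0xe7
3: ✓ CMP  NZCV=0011
4: · MOVMI
5: ✓ MOVCS  r0←0x69

VAL = 0x69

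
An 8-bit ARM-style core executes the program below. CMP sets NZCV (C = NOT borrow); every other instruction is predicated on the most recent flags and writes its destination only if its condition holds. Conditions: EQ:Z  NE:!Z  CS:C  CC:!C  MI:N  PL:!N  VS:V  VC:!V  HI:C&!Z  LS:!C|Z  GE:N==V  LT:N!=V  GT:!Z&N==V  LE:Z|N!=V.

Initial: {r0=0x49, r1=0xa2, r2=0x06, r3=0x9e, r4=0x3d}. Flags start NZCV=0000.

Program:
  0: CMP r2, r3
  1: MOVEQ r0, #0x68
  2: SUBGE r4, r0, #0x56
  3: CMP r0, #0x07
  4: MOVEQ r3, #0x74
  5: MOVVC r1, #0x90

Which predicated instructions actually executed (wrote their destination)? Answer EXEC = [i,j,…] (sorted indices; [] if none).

[0] flags=0000 → (cmp)
[1] flags=0000 EQ?F → skip
[2] flags=0000 GE?T → r4=0xf3
[3] flags=0010 → (cmp)
[4] flags=0010 EQ?F → skip
[5] flags=0010 VC?T → r1=0x90

EXEC = [2,5]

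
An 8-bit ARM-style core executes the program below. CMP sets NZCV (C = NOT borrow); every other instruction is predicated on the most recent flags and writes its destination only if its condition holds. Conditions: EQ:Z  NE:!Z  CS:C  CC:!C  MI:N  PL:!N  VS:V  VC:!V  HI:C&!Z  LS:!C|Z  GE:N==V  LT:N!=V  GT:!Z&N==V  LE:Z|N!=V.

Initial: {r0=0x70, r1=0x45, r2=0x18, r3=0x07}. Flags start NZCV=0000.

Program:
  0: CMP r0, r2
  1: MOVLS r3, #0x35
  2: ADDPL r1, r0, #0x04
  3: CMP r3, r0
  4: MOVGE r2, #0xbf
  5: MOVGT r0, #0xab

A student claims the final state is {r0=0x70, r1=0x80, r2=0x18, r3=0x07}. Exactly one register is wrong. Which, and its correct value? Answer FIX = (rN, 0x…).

FIX = (r1, 0x74)

[0] flags=0010 → (cmp)
[1] flags=0010 LS?F → skip
[2] flags=0010 PL?T → r1=0x74
[3] flags=1000 → (cmp)
[4] flags=1000 GE?F → skip
[5] flags=1000 GT?F → skip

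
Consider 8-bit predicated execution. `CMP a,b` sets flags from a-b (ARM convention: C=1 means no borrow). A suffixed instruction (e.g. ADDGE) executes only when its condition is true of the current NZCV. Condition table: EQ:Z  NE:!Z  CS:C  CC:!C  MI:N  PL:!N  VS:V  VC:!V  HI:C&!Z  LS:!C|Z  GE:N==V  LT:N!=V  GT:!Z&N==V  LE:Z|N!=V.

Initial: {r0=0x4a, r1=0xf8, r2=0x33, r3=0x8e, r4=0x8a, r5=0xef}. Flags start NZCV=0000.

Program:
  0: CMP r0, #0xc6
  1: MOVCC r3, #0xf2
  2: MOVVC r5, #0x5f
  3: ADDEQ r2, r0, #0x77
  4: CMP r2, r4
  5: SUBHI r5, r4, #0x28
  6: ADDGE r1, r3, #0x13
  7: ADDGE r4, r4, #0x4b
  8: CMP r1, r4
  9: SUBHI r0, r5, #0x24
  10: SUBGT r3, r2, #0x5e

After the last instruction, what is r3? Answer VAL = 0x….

VAL = 0xd5

0: ✓ CMP  NZCV=1001
1: ✓ MOVCC  r3←0xf2
2: · MOVVC
3: · ADDEQ
4: ✓ CMP  NZCV=1001
5: · SUBHI
6: ✓ ADDGE  r1←0x05
7: ✓ ADDGE  r4←0xd5
8: ✓ CMP  NZCV=0000
9: · SUBHI
10: ✓ SUBGT  r3←0xd5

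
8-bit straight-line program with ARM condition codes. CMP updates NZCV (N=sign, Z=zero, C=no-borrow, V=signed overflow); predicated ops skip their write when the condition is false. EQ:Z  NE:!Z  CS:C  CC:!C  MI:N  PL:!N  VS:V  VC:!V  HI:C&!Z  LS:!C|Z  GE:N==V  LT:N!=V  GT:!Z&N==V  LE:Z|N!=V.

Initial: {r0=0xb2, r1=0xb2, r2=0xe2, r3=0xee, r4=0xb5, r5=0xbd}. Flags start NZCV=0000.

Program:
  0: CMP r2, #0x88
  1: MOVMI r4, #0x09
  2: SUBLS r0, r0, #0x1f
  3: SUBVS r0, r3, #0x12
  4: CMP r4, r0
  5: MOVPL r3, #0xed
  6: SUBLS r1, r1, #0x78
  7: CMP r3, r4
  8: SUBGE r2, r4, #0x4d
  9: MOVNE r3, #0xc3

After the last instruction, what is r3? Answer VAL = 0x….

VAL = 0xc3

[0] flags=0010 → (cmp)
[1] flags=0010 MI?F → skip
[2] flags=0010 LS?F → skip
[3] flags=0010 VS?F → skip
[4] flags=0010 → (cmp)
[5] flags=0010 PL?T → r3=0xed
[6] flags=0010 LS?F → skip
[7] flags=0010 → (cmp)
[8] flags=0010 GE?T → r2=0x68
[9] flags=0010 NE?T → r3=0xc3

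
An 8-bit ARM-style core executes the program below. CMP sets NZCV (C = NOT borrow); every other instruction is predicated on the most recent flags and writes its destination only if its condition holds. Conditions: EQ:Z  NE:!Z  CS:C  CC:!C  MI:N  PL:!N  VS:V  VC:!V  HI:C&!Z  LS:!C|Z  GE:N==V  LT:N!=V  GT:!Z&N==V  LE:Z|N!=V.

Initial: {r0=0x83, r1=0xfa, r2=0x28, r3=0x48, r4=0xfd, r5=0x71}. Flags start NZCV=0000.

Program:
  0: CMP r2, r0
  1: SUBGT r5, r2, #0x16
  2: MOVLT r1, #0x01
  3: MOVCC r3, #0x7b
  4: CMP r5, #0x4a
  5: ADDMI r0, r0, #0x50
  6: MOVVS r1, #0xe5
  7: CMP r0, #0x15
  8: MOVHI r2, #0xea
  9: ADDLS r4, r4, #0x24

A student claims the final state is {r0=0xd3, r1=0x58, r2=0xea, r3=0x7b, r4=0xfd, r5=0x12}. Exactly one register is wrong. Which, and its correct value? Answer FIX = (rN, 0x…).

FIX = (r1, 0xfa)

[0] flags=1001 → (cmp)
[1] flags=1001 GT?T → r5=0x12
[2] flags=1001 LT?F → skip
[3] flags=1001 CC?T → r3=0x7b
[4] flags=1000 → (cmp)
[5] flags=1000 MI?T → r0=0xd3
[6] flags=1000 VS?F → skip
[7] flags=1010 → (cmp)
[8] flags=1010 HI?T → r2=0xea
[9] flags=1010 LS?F → skip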